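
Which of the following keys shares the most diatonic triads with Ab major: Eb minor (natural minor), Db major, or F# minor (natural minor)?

Triads of Ab major: Ab major (I), Bb minor (ii), C minor (iii), Db major (IV), Eb major (V), F minor (vi), G diminished (vii°).
Eb minor (natural minor) shares 2: Bbm, Db.
Db major shares 4: Ab, Bbm, Db, Fm.
F# minor (natural minor) shares 0: none.
The most common triads (4) are shared with Db major.

Db major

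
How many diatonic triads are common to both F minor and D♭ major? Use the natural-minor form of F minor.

4

Diatonic triads of F minor (natural minor): Fm (i), Gdim (ii°), A♭ (III), B♭m (iv), Cm (v), D♭ (VI), E♭ (VII).
Diatonic triads of D♭ major: D♭ (I), E♭m (ii), Fm (iii), G♭ (IV), A♭ (V), B♭m (vi), Cdim (vii°).
Matching root and quality in both lists: Fm, A♭, B♭m, D♭.
That gives 4 common triads.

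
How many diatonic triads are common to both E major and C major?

Diatonic triads of E major: E (I), F#m (ii), G#m (iii), A (IV), B (V), C#m (vi), D#dim (vii°).
Diatonic triads of C major: C (I), Dm (ii), Em (iii), F (IV), G (V), Am (vi), Bdim (vii°).
No triad has the same root and quality in both keys.

0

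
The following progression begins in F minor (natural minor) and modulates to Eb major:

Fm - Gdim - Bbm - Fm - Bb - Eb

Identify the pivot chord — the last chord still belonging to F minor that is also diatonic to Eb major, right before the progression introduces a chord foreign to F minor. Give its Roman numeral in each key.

Chords diatonic to F minor: Fm, Gdim, Ab, Bbm, Cm, Db, Eb.
Reading the progression, the first chord not in that set is Bb, so the modulation leaves F minor there.
The chord immediately before Bb is Fm, which is diatonic to both keys: i in F minor and ii in Eb major.

Fm — i in F minor, ii in Eb major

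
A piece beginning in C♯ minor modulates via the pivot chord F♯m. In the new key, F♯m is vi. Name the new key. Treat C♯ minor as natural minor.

The numeral vi denotes a minor triad on scale degree 6. With F♯ on degree 6, the tonic of the new key is A.
Degree 6 carries a minor triad in major keys, so the destination is A major.
Check: the diatonic triads of A major are A (I), Bm (ii), C♯m (iii), D (IV), E (V), F♯m (vi), G♯dim (vii°) — F♯m is indeed vi.

A major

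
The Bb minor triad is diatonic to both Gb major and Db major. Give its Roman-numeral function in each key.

iii in Gb major; vi in Db major

The scale of Gb major is Gb Ab Bb Cb Db Eb F; Bb is degree 3, and the triad built there (Bb-Db-F) is minor, so it is iii.
The scale of Db major is Db Eb F Gb Ab Bb C; Bb is degree 6, and the triad built there (Bb-Db-F) is minor, so it is vi.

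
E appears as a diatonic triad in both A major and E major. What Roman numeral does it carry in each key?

The scale of A major is A B C♯ D E F♯ G♯; E is degree 5, and the triad built there (E-G♯-B) is major, so it is V.
The scale of E major is E F♯ G♯ A B C♯ D♯; E is degree 1, and the triad built there (E-G♯-B) is major, so it is I.

V in A major; I in E major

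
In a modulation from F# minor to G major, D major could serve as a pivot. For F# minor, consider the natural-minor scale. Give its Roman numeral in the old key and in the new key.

The scale of F# minor (natural minor) is F# G# A B C# D E; D is degree 6, and the triad built there (D-F#-A) is major, so it is VI.
The scale of G major is G A B C D E F#; D is degree 5, and the triad built there (D-F#-A) is major, so it is V.

VI in F# minor; V in G major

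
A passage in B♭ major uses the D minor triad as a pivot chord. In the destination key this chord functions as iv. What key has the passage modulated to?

The numeral iv denotes a minor triad on scale degree 4. With D on degree 4, the tonic of the new key is A.
Degree 4 carries a minor triad in minor keys, so the destination is A minor.
Check: the diatonic triads of A minor (natural minor) are Am (i), Bdim (ii°), C (III), Dm (iv), Em (v), F (VI), G (VII) — D minor is indeed iv.

A minor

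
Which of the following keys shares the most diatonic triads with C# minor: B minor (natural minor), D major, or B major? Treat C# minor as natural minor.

B major

Triads of C# minor (natural minor): C# minor (i), D# diminished (ii°), E major (III), F# minor (iv), G# minor (v), A major (VI), B major (VII).
B minor (natural minor) shares 2: F#m, A.
D major shares 2: F#m, A.
B major shares 4: C#m, E, G#m, B.
The most common triads (4) are shared with B major.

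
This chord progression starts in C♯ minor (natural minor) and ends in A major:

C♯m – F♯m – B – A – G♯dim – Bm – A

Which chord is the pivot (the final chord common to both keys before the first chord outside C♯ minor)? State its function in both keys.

A — VI in C♯ minor, I in A major

Chords diatonic to C♯ minor: C♯m, D♯dim, E, F♯m, G♯m, A, B.
Reading the progression, the first chord not in that set is G♯dim, so the modulation leaves C♯ minor there.
The chord immediately before G♯dim is A, which is diatonic to both keys: VI in C♯ minor and I in A major.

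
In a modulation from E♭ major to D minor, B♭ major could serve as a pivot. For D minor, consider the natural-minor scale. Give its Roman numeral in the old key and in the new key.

V in E♭ major; VI in D minor

The scale of E♭ major is E♭ F G A♭ B♭ C D; B♭ is degree 5, and the triad built there (B♭-D-F) is major, so it is V.
The scale of D minor (natural minor) is D E F G A B♭ C; B♭ is degree 6, and the triad built there (B♭-D-F) is major, so it is VI.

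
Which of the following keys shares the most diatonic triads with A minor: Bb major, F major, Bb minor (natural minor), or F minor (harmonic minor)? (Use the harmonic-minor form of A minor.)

Triads of A minor (harmonic minor): Am (i), Bdim (ii°), Caug (III+), Dm (iv), E (V), F (VI), G#dim (vii°).
Bb major shares 2: Dm, F.
F major shares 3: Am, Dm, F.
Bb minor (natural minor) shares 0: none.
F minor (harmonic minor) shares 0: none.
The most common triads (3) are shared with F major.

F major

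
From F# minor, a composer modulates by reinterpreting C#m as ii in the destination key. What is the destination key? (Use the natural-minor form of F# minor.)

The numeral ii denotes a minor triad on scale degree 2. With C# on degree 2, the tonic of the new key is B.
Degree 2 carries a minor triad in major keys, so the destination is B major.
Check: the diatonic triads of B major are B (I), C#m (ii), D#m (iii), E (IV), F# (V), G#m (vi), A#dim (vii°) — C#m is indeed ii.

B major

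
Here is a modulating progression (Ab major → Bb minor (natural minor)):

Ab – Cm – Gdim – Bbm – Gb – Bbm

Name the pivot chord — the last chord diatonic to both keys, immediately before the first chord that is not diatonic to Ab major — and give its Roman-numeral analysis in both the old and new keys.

Bbm — ii in Ab major, i in Bb minor

Chords diatonic to Ab major: Ab, Bbm, Cm, Db, Eb, Fm, Gdim.
Reading the progression, the first chord not in that set is Gb, so the modulation leaves Ab major there.
The chord immediately before Gb is Bbm, which is diatonic to both keys: ii in Ab major and i in Bb minor.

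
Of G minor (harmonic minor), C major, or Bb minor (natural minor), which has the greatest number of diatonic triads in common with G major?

Triads of G major: G (I), Am (ii), Bm (iii), C (IV), D (V), Em (vi), F#dim (vii°).
G minor (harmonic minor) shares 2: D, F#dim.
C major shares 4: G, Am, C, Em.
Bb minor (natural minor) shares 0: none.
The most common triads (4) are shared with C major.

C major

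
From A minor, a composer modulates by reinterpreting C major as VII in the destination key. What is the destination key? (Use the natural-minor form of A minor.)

D minor

The numeral VII denotes a major triad on scale degree 7. With C on degree 7, the tonic of the new key is D.
Degree 7 carries a major triad in natural-minor keys, so the destination is D minor.
Check: the diatonic triads of D minor (natural minor) are Dm (i), Edim (ii°), F (III), Gm (iv), Am (v), Bb (VI), C (VII) — C major is indeed VII.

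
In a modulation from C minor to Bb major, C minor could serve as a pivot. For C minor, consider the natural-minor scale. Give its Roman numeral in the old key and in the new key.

i in C minor; ii in Bb major

The scale of C minor (natural minor) is C D Eb F G Ab Bb; C is degree 1, and the triad built there (C-Eb-G) is minor, so it is i.
The scale of Bb major is Bb C D Eb F G A; C is degree 2, and the triad built there (C-Eb-G) is minor, so it is ii.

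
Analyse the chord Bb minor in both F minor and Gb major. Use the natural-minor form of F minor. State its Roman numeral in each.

The scale of F minor (natural minor) is F G Ab Bb C Db Eb; Bb is degree 4, and the triad built there (Bb-Db-F) is minor, so it is iv.
The scale of Gb major is Gb Ab Bb Cb Db Eb F; Bb is degree 3, and the triad built there (Bb-Db-F) is minor, so it is iii.

iv in F minor; iii in Gb major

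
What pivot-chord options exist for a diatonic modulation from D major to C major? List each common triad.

Em, G

Triads in D major: D (I), Em (ii), F#m (iii), G (IV), A (V), Bm (vi), C#dim (vii°).
Triads in C major: C (I), Dm (ii), Em (iii), F (IV), G (V), Am (vi), Bdim (vii°).
Shared triads with their functions: Em (ii in D major, iii in C major); G (IV in D major, V in C major).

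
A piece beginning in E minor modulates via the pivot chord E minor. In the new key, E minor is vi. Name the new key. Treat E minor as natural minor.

G major

The numeral vi denotes a minor triad on scale degree 6. With E on degree 6, the tonic of the new key is G.
Degree 6 carries a minor triad in major keys, so the destination is G major.
Check: the diatonic triads of G major are G (I), Am (ii), Bm (iii), C (IV), D (V), Em (vi), F#dim (vii°) — E minor is indeed vi.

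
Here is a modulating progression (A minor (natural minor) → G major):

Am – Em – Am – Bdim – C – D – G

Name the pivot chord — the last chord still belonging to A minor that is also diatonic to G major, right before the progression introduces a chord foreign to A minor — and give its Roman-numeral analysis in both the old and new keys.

Chords diatonic to A minor: Am, Bdim, C, Dm, Em, F, G.
Reading the progression, the first chord not in that set is D, so the modulation leaves A minor there.
The chord immediately before D is C, which is diatonic to both keys: III in A minor and IV in G major.

C — III in A minor, IV in G major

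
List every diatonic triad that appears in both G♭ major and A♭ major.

B♭m, D♭

Triads in G♭ major: G♭ major (I), A♭ minor (ii), B♭ minor (iii), C♭ major (IV), D♭ major (V), E♭ minor (vi), F diminished (vii°).
Triads in A♭ major: A♭ major (I), B♭ minor (ii), C minor (iii), D♭ major (IV), E♭ major (V), F minor (vi), G diminished (vii°).
Shared triads with their functions: B♭ minor (iii in G♭ major, ii in A♭ major); D♭ major (V in G♭ major, IV in A♭ major).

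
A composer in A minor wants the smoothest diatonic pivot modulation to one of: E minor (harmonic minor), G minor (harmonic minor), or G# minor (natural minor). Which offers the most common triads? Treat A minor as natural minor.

E minor

Triads of A minor (natural minor): A minor (i), B diminished (ii°), C major (III), D minor (iv), E minor (v), F major (VI), G major (VII).
E minor (harmonic minor) shares 3: Am, C, Em.
G minor (harmonic minor) shares 0: none.
G# minor (natural minor) shares 0: none.
The most common triads (3) are shared with E minor.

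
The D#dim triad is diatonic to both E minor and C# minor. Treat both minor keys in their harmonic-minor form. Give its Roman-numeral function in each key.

The scale of E minor (harmonic minor) is E F# G A B C D#; D# is degree 7, and the triad built there (D#-F#-A) is diminished, so it is vii°.
The scale of C# minor (harmonic minor) is C# D# E F# G# A B#; D# is degree 2, and the triad built there (D#-F#-A) is diminished, so it is ii°.

vii° in E minor; ii° in C# minor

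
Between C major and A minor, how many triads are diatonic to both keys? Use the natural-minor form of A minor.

7

Diatonic triads of C major: C major (I), D minor (ii), E minor (iii), F major (IV), G major (V), A minor (vi), B diminished (vii°).
Diatonic triads of A minor (natural minor): A minor (i), B diminished (ii°), C major (III), D minor (iv), E minor (v), F major (VI), G major (VII).
Matching root and quality in both lists: C major, D minor, E minor, F major, G major, A minor, B diminished.
That gives 7 common triads.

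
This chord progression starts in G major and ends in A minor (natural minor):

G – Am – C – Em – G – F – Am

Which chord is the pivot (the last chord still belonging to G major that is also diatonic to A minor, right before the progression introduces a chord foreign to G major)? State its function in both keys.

Chords diatonic to G major: G, Am, Bm, C, D, Em, F♯dim.
Reading the progression, the first chord not in that set is F, so the modulation leaves G major there.
The chord immediately before F is G, which is diatonic to both keys: I in G major and VII in A minor.

G — I in G major, VII in A minor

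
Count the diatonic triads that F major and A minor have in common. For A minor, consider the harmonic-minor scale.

Diatonic triads of F major: F (I), Gm (ii), Am (iii), Bb (IV), C (V), Dm (vi), Edim (vii°).
Diatonic triads of A minor (harmonic minor): Am (i), Bdim (ii°), Caug (III+), Dm (iv), E (V), F (VI), G#dim (vii°).
Matching root and quality in both lists: F, Am, Dm.
That gives 3 common triads.

3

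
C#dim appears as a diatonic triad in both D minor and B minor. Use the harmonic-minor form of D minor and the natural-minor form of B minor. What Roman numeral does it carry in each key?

vii° in D minor; ii° in B minor

The scale of D minor (harmonic minor) is D E F G A Bb C#; C# is degree 7, and the triad built there (C#-E-G) is diminished, so it is vii°.
The scale of B minor (natural minor) is B C# D E F# G A; C# is degree 2, and the triad built there (C#-E-G) is diminished, so it is ii°.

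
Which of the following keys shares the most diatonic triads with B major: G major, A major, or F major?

A major

Triads of B major: B major (I), C# minor (ii), D# minor (iii), E major (IV), F# major (V), G# minor (vi), A# diminished (vii°).
G major shares 0: none.
A major shares 2: C#m, E.
F major shares 0: none.
The most common triads (2) are shared with A major.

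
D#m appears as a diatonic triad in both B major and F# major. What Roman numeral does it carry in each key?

The scale of B major is B C# D# E F# G# A#; D# is degree 3, and the triad built there (D#-F#-A#) is minor, so it is iii.
The scale of F# major is F# G# A# B C# D# E#; D# is degree 6, and the triad built there (D#-F#-A#) is minor, so it is vi.

iii in B major; vi in F# major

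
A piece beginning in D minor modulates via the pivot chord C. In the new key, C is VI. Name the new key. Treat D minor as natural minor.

The numeral VI denotes a major triad on scale degree 6. With C on degree 6, the tonic of the new key is E.
Degree 6 carries a major triad in minor keys, so the destination is E minor.
Check: the diatonic triads of E minor (natural minor) are Em (i), F♯dim (ii°), G (III), Am (iv), Bm (v), C (VI), D (VII) — C is indeed VI.

E minor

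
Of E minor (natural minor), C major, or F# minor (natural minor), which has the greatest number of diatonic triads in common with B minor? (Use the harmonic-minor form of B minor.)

Triads of B minor (harmonic minor): B minor (i), C# diminished (ii°), D augmented (III+), E minor (iv), F# major (V), G major (VI), A# diminished (vii°).
E minor (natural minor) shares 3: Bm, Em, G.
C major shares 2: Em, G.
F# minor (natural minor) shares 1: Bm.
The most common triads (3) are shared with E minor.

E minor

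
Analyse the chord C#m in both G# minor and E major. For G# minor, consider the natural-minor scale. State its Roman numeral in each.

The scale of G# minor (natural minor) is G# A# B C# D# E F#; C# is degree 4, and the triad built there (C#-E-G#) is minor, so it is iv.
The scale of E major is E F# G# A B C# D#; C# is degree 6, and the triad built there (C#-E-G#) is minor, so it is vi.

iv in G# minor; vi in E major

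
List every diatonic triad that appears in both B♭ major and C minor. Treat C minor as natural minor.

Triads in B♭ major: B♭ (I), Cm (ii), Dm (iii), E♭ (IV), F (V), Gm (vi), Adim (vii°).
Triads in C minor (natural minor): Cm (i), Ddim (ii°), E♭ (III), Fm (iv), Gm (v), A♭ (VI), B♭ (VII).
Shared triads with their functions: B♭ (I in B♭ major, VII in C minor); Cm (ii in B♭ major, i in C minor); E♭ (IV in B♭ major, III in C minor); Gm (vi in B♭ major, v in C minor).

B♭, Cm, E♭, Gm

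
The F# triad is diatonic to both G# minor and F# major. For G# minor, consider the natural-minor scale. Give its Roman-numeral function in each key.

VII in G# minor; I in F# major

The scale of G# minor (natural minor) is G# A# B C# D# E F#; F# is degree 7, and the triad built there (F#-A#-C#) is major, so it is VII.
The scale of F# major is F# G# A# B C# D# E#; F# is degree 1, and the triad built there (F#-A#-C#) is major, so it is I.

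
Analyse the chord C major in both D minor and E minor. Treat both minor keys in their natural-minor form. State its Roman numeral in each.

VII in D minor; VI in E minor

The scale of D minor (natural minor) is D E F G A B♭ C; C is degree 7, and the triad built there (C-E-G) is major, so it is VII.
The scale of E minor (natural minor) is E F♯ G A B C D; C is degree 6, and the triad built there (C-E-G) is major, so it is VI.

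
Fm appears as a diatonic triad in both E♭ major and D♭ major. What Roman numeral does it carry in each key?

ii in E♭ major; iii in D♭ major

The scale of E♭ major is E♭ F G A♭ B♭ C D; F is degree 2, and the triad built there (F-A♭-C) is minor, so it is ii.
The scale of D♭ major is D♭ E♭ F G♭ A♭ B♭ C; F is degree 3, and the triad built there (F-A♭-C) is minor, so it is iii.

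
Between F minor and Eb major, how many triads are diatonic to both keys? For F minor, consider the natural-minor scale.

Diatonic triads of F minor (natural minor): F minor (i), G diminished (ii°), Ab major (III), Bb minor (iv), C minor (v), Db major (VI), Eb major (VII).
Diatonic triads of Eb major: Eb major (I), F minor (ii), G minor (iii), Ab major (IV), Bb major (V), C minor (vi), D diminished (vii°).
Matching root and quality in both lists: F minor, Ab major, C minor, Eb major.
That gives 4 common triads.

4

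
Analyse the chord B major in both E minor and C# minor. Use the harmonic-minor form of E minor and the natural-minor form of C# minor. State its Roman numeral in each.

V in E minor; VII in C# minor

The scale of E minor (harmonic minor) is E F# G A B C D#; B is degree 5, and the triad built there (B-D#-F#) is major, so it is V.
The scale of C# minor (natural minor) is C# D# E F# G# A B; B is degree 7, and the triad built there (B-D#-F#) is major, so it is VII.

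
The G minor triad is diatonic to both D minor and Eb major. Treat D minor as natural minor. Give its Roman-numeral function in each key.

iv in D minor; iii in Eb major

The scale of D minor (natural minor) is D E F G A Bb C; G is degree 4, and the triad built there (G-Bb-D) is minor, so it is iv.
The scale of Eb major is Eb F G Ab Bb C D; G is degree 3, and the triad built there (G-Bb-D) is minor, so it is iii.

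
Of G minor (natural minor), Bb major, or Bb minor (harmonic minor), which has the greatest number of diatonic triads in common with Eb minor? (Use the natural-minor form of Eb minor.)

Triads of Eb minor (natural minor): Eb minor (i), F diminished (ii°), Gb major (III), Ab minor (iv), Bb minor (v), Cb major (VI), Db major (VII).
G minor (natural minor) shares 0: none.
Bb major shares 0: none.
Bb minor (harmonic minor) shares 3: Ebm, Gb, Bbm.
The most common triads (3) are shared with Bb minor.

Bb minor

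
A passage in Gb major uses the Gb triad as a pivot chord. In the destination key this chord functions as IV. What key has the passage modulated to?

The numeral IV denotes a major triad on scale degree 4. With Gb on degree 4, the tonic of the new key is Db.
Degree 4 carries a major triad in major keys, so the destination is Db major.
Check: the diatonic triads of Db major are Db (I), Ebm (ii), Fm (iii), Gb (IV), Ab (V), Bbm (vi), Cdim (vii°) — Gb is indeed IV.

Db major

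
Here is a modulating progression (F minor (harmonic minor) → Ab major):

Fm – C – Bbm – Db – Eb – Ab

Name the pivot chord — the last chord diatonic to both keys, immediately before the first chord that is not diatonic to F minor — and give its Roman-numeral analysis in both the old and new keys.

Db — VI in F minor, IV in Ab major

Chords diatonic to F minor: Fm, Gdim, Abaug, Bbm, C, Db, Edim.
Reading the progression, the first chord not in that set is Eb, so the modulation leaves F minor there.
The chord immediately before Eb is Db, which is diatonic to both keys: VI in F minor and IV in Ab major.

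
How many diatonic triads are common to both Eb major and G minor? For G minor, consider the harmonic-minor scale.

3

Diatonic triads of Eb major: Eb major (I), F minor (ii), G minor (iii), Ab major (IV), Bb major (V), C minor (vi), D diminished (vii°).
Diatonic triads of G minor (harmonic minor): G minor (i), A diminished (ii°), Bb augmented (III+), C minor (iv), D major (V), Eb major (VI), F# diminished (vii°).
Matching root and quality in both lists: Eb major, G minor, C minor.
That gives 3 common triads.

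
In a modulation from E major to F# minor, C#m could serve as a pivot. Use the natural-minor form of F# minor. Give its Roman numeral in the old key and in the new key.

The scale of E major is E F# G# A B C# D#; C# is degree 6, and the triad built there (C#-E-G#) is minor, so it is vi.
The scale of F# minor (natural minor) is F# G# A B C# D E; C# is degree 5, and the triad built there (C#-E-G#) is minor, so it is v.

vi in E major; v in F# minor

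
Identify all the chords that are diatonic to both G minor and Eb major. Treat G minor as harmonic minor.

Triads in G minor (harmonic minor): Gm (i), Adim (ii°), Bbaug (III+), Cm (iv), D (V), Eb (VI), F#dim (vii°).
Triads in Eb major: Eb (I), Fm (ii), Gm (iii), Ab (IV), Bb (V), Cm (vi), Ddim (vii°).
Shared triads with their functions: Gm (i in G minor, iii in Eb major); Cm (iv in G minor, vi in Eb major); Eb (VI in G minor, I in Eb major).

Gm, Cm, Eb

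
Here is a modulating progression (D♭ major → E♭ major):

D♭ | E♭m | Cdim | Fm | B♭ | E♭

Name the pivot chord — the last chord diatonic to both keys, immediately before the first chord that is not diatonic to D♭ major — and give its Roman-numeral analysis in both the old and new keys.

Fm — iii in D♭ major, ii in E♭ major

Chords diatonic to D♭ major: D♭, E♭m, Fm, G♭, A♭, B♭m, Cdim.
Reading the progression, the first chord not in that set is B♭, so the modulation leaves D♭ major there.
The chord immediately before B♭ is Fm, which is diatonic to both keys: iii in D♭ major and ii in E♭ major.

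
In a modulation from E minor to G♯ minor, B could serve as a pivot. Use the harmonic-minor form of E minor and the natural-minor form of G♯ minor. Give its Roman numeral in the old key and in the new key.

V in E minor; III in G♯ minor

The scale of E minor (harmonic minor) is E F♯ G A B C D♯; B is degree 5, and the triad built there (B-D♯-F♯) is major, so it is V.
The scale of G♯ minor (natural minor) is G♯ A♯ B C♯ D♯ E F♯; B is degree 3, and the triad built there (B-D♯-F♯) is major, so it is III.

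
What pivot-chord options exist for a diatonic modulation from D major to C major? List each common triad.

Triads in D major: D major (I), E minor (ii), F♯ minor (iii), G major (IV), A major (V), B minor (vi), C♯ diminished (vii°).
Triads in C major: C major (I), D minor (ii), E minor (iii), F major (IV), G major (V), A minor (vi), B diminished (vii°).
Shared triads with their functions: E minor (ii in D major, iii in C major); G major (IV in D major, V in C major).

Em, G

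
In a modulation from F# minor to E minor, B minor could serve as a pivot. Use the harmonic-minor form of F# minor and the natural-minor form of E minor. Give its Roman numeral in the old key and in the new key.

The scale of F# minor (harmonic minor) is F# G# A B C# D E#; B is degree 4, and the triad built there (B-D-F#) is minor, so it is iv.
The scale of E minor (natural minor) is E F# G A B C D; B is degree 5, and the triad built there (B-D-F#) is minor, so it is v.

iv in F# minor; v in E minor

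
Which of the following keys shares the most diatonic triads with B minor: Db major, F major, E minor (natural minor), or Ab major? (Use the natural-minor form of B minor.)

E minor

Triads of B minor (natural minor): Bm (i), C#dim (ii°), D (III), Em (iv), F#m (v), G (VI), A (VII).
Db major shares 0: none.
F major shares 0: none.
E minor (natural minor) shares 4: Bm, D, Em, G.
Ab major shares 0: none.
The most common triads (4) are shared with E minor.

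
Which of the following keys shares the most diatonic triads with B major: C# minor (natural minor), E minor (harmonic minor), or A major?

C# minor

Triads of B major: B (I), C#m (ii), D#m (iii), E (IV), F# (V), G#m (vi), A#dim (vii°).
C# minor (natural minor) shares 4: B, C#m, E, G#m.
E minor (harmonic minor) shares 1: B.
A major shares 2: C#m, E.
The most common triads (4) are shared with C# minor.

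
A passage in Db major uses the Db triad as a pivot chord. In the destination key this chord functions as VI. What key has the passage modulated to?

F minor

The numeral VI denotes a major triad on scale degree 6. With Db on degree 6, the tonic of the new key is F.
Degree 6 carries a major triad in minor keys, so the destination is F minor.
Check: the diatonic triads of F minor (natural minor) are Fm (i), Gdim (ii°), Ab (III), Bbm (iv), Cm (v), Db (VI), Eb (VII) — Db is indeed VI.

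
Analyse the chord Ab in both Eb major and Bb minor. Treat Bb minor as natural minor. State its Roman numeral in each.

IV in Eb major; VII in Bb minor

The scale of Eb major is Eb F G Ab Bb C D; Ab is degree 4, and the triad built there (Ab-C-Eb) is major, so it is IV.
The scale of Bb minor (natural minor) is Bb C Db Eb F Gb Ab; Ab is degree 7, and the triad built there (Ab-C-Eb) is major, so it is VII.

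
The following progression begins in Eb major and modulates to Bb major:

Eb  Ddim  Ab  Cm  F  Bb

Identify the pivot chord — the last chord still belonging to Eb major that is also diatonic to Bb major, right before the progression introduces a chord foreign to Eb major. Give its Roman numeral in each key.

Chords diatonic to Eb major: Eb, Fm, Gm, Ab, Bb, Cm, Ddim.
Reading the progression, the first chord not in that set is F, so the modulation leaves Eb major there.
The chord immediately before F is Cm, which is diatonic to both keys: vi in Eb major and ii in Bb major.

Cm — vi in Eb major, ii in Bb major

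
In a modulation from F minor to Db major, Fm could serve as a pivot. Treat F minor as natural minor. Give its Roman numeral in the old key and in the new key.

The scale of F minor (natural minor) is F G Ab Bb C Db Eb; F is degree 1, and the triad built there (F-Ab-C) is minor, so it is i.
The scale of Db major is Db Eb F Gb Ab Bb C; F is degree 3, and the triad built there (F-Ab-C) is minor, so it is iii.

i in F minor; iii in Db major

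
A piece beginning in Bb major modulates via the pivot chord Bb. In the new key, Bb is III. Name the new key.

G minor

The numeral III denotes a major triad on scale degree 3. With Bb on degree 3, the tonic of the new key is G.
Degree 3 carries a major triad in natural-minor keys, so the destination is G minor.
Check: the diatonic triads of G minor (natural minor) are Gm (i), Adim (ii°), Bb (III), Cm (iv), Dm (v), Eb (VI), F (VII) — Bb is indeed III.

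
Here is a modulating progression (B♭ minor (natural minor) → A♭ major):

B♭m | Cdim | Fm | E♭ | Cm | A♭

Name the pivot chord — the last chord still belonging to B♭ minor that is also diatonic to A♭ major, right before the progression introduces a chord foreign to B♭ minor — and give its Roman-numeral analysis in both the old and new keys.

Fm — v in B♭ minor, vi in A♭ major

Chords diatonic to B♭ minor: B♭m, Cdim, D♭, E♭m, Fm, G♭, A♭.
Reading the progression, the first chord not in that set is E♭, so the modulation leaves B♭ minor there.
The chord immediately before E♭ is Fm, which is diatonic to both keys: v in B♭ minor and vi in A♭ major.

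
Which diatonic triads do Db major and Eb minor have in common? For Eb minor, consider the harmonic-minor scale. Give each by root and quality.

Ebm

Triads in Db major: Db (I), Ebm (ii), Fm (iii), Gb (IV), Ab (V), Bbm (vi), Cdim (vii°).
Triads in Eb minor (harmonic minor): Ebm (i), Fdim (ii°), Gbaug (III+), Abm (iv), Bb (V), Cb (VI), Ddim (vii°).
Shared triads with their functions: Ebm (ii in Db major, i in Eb minor).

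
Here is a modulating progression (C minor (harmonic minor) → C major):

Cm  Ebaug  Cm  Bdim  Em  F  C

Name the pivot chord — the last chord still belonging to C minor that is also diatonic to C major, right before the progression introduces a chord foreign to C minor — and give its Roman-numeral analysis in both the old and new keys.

Chords diatonic to C minor: Cm, Ddim, Ebaug, Fm, G, Ab, Bdim.
Reading the progression, the first chord not in that set is Em, so the modulation leaves C minor there.
The chord immediately before Em is Bdim, which is diatonic to both keys: vii° in C minor and vii° in C major.

Bdim — vii° in C minor, vii° in C major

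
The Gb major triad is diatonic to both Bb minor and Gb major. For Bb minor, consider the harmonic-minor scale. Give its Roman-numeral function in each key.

VI in Bb minor; I in Gb major

The scale of Bb minor (harmonic minor) is Bb C Db Eb F Gb A; Gb is degree 6, and the triad built there (Gb-Bb-Db) is major, so it is VI.
The scale of Gb major is Gb Ab Bb Cb Db Eb F; Gb is degree 1, and the triad built there (Gb-Bb-Db) is major, so it is I.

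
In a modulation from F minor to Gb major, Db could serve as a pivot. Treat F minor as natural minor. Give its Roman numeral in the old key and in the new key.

VI in F minor; V in Gb major

The scale of F minor (natural minor) is F G Ab Bb C Db Eb; Db is degree 6, and the triad built there (Db-F-Ab) is major, so it is VI.
The scale of Gb major is Gb Ab Bb Cb Db Eb F; Db is degree 5, and the triad built there (Db-F-Ab) is major, so it is V.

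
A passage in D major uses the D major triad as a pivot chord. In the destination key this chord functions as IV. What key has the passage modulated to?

The numeral IV denotes a major triad on scale degree 4. With D on degree 4, the tonic of the new key is A.
Degree 4 carries a major triad in major keys, so the destination is A major.
Check: the diatonic triads of A major are A (I), Bm (ii), C#m (iii), D (IV), E (V), F#m (vi), G#dim (vii°) — D major is indeed IV.

A major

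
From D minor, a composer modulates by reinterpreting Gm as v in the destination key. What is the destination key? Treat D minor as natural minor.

C minor

The numeral v denotes a minor triad on scale degree 5. With G on degree 5, the tonic of the new key is C.
Degree 5 carries a minor triad in natural-minor keys, so the destination is C minor.
Check: the diatonic triads of C minor (natural minor) are Cm (i), Ddim (ii°), Eb (III), Fm (iv), Gm (v), Ab (VI), Bb (VII) — Gm is indeed v.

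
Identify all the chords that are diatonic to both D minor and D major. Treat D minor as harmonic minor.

Triads in D minor (harmonic minor): Dm (i), Edim (ii°), Faug (III+), Gm (iv), A (V), B♭ (VI), C♯dim (vii°).
Triads in D major: D (I), Em (ii), F♯m (iii), G (IV), A (V), Bm (vi), C♯dim (vii°).
Shared triads with their functions: A (V in D minor, V in D major); C♯dim (vii° in D minor, vii° in D major).

A, C♯dim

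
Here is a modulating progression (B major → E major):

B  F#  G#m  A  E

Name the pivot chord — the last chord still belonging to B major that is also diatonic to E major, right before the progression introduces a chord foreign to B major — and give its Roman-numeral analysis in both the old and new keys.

G#m — vi in B major, iii in E major

Chords diatonic to B major: B, C#m, D#m, E, F#, G#m, A#dim.
Reading the progression, the first chord not in that set is A, so the modulation leaves B major there.
The chord immediately before A is G#m, which is diatonic to both keys: vi in B major and iii in E major.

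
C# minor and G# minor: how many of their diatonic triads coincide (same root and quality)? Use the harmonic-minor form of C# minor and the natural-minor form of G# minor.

1

Diatonic triads of C# minor (harmonic minor): C#m (i), D#dim (ii°), Eaug (III+), F#m (iv), G# (V), A (VI), B#dim (vii°).
Diatonic triads of G# minor (natural minor): G#m (i), A#dim (ii°), B (III), C#m (iv), D#m (v), E (VI), F# (VII).
Matching root and quality in both lists: C#m.
That gives 1 common triad.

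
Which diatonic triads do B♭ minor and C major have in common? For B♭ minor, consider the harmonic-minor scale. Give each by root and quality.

F

Triads in B♭ minor (harmonic minor): B♭ minor (i), C diminished (ii°), D♭ augmented (III+), E♭ minor (iv), F major (V), G♭ major (VI), A diminished (vii°).
Triads in C major: C major (I), D minor (ii), E minor (iii), F major (IV), G major (V), A minor (vi), B diminished (vii°).
Shared triads with their functions: F major (V in B♭ minor, IV in C major).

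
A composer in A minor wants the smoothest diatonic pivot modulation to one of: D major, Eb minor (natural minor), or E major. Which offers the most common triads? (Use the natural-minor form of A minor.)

Triads of A minor (natural minor): Am (i), Bdim (ii°), C (III), Dm (iv), Em (v), F (VI), G (VII).
D major shares 2: Em, G.
Eb minor (natural minor) shares 0: none.
E major shares 0: none.
The most common triads (2) are shared with D major.

D major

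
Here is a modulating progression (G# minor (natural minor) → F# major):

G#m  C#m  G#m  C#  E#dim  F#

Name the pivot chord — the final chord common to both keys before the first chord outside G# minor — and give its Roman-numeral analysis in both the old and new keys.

Chords diatonic to G# minor: G#m, A#dim, B, C#m, D#m, E, F#.
Reading the progression, the first chord not in that set is C#, so the modulation leaves G# minor there.
The chord immediately before C# is G#m, which is diatonic to both keys: i in G# minor and ii in F# major.

G#m — i in G# minor, ii in F# major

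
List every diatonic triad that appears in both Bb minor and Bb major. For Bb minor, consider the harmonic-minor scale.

F, Adim

Triads in Bb minor (harmonic minor): Bbm (i), Cdim (ii°), Dbaug (III+), Ebm (iv), F (V), Gb (VI), Adim (vii°).
Triads in Bb major: Bb (I), Cm (ii), Dm (iii), Eb (IV), F (V), Gm (vi), Adim (vii°).
Shared triads with their functions: F (V in Bb minor, V in Bb major); Adim (vii° in Bb minor, vii° in Bb major).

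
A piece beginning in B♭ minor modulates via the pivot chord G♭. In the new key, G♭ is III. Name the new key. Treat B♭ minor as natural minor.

E♭ minor

The numeral III denotes a major triad on scale degree 3. With G♭ on degree 3, the tonic of the new key is E♭.
Degree 3 carries a major triad in natural-minor keys, so the destination is E♭ minor.
Check: the diatonic triads of E♭ minor (natural minor) are E♭m (i), Fdim (ii°), G♭ (III), A♭m (iv), B♭m (v), C♭ (VI), D♭ (VII) — G♭ is indeed III.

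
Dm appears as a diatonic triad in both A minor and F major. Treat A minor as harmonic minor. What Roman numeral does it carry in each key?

iv in A minor; vi in F major

The scale of A minor (harmonic minor) is A B C D E F G#; D is degree 4, and the triad built there (D-F-A) is minor, so it is iv.
The scale of F major is F G A Bb C D E; D is degree 6, and the triad built there (D-F-A) is minor, so it is vi.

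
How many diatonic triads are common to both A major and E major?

Diatonic triads of A major: A (I), Bm (ii), C#m (iii), D (IV), E (V), F#m (vi), G#dim (vii°).
Diatonic triads of E major: E (I), F#m (ii), G#m (iii), A (IV), B (V), C#m (vi), D#dim (vii°).
Matching root and quality in both lists: A, C#m, E, F#m.
That gives 4 common triads.

4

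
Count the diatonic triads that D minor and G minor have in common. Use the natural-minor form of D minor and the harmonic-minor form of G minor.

Diatonic triads of D minor (natural minor): D minor (i), E diminished (ii°), F major (III), G minor (iv), A minor (v), Bb major (VI), C major (VII).
Diatonic triads of G minor (harmonic minor): G minor (i), A diminished (ii°), Bb augmented (III+), C minor (iv), D major (V), Eb major (VI), F# diminished (vii°).
Matching root and quality in both lists: G minor.
That gives 1 common triad.

1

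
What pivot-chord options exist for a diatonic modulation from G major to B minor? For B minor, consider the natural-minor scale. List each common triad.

Triads in G major: G major (I), A minor (ii), B minor (iii), C major (IV), D major (V), E minor (vi), F# diminished (vii°).
Triads in B minor (natural minor): B minor (i), C# diminished (ii°), D major (III), E minor (iv), F# minor (v), G major (VI), A major (VII).
Shared triads with their functions: G major (I in G major, VI in B minor); B minor (iii in G major, i in B minor); D major (V in G major, III in B minor); E minor (vi in G major, iv in B minor).

G, Bm, D, Em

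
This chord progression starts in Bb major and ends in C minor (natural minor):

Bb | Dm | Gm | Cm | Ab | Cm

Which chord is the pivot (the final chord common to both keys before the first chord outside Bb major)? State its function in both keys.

Chords diatonic to Bb major: Bb, Cm, Dm, Eb, F, Gm, Adim.
Reading the progression, the first chord not in that set is Ab, so the modulation leaves Bb major there.
The chord immediately before Ab is Cm, which is diatonic to both keys: ii in Bb major and i in C minor.

Cm — ii in Bb major, i in C minor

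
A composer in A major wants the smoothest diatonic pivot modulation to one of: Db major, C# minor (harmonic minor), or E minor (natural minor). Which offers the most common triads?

Triads of A major: A (I), Bm (ii), C#m (iii), D (IV), E (V), F#m (vi), G#dim (vii°).
Db major shares 0: none.
C# minor (harmonic minor) shares 3: A, C#m, F#m.
E minor (natural minor) shares 2: Bm, D.
The most common triads (3) are shared with C# minor.

C# minor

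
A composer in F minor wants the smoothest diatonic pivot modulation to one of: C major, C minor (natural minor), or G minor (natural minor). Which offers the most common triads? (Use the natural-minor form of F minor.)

C minor

Triads of F minor (natural minor): F minor (i), G diminished (ii°), Ab major (III), Bb minor (iv), C minor (v), Db major (VI), Eb major (VII).
C major shares 0: none.
C minor (natural minor) shares 4: Fm, Ab, Cm, Eb.
G minor (natural minor) shares 2: Cm, Eb.
The most common triads (4) are shared with C minor.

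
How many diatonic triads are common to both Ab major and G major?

Diatonic triads of Ab major: Ab major (I), Bb minor (ii), C minor (iii), Db major (IV), Eb major (V), F minor (vi), G diminished (vii°).
Diatonic triads of G major: G major (I), A minor (ii), B minor (iii), C major (IV), D major (V), E minor (vi), F# diminished (vii°).
No triad has the same root and quality in both keys.

0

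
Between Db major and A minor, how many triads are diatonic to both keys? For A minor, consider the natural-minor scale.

Diatonic triads of Db major: Db (I), Ebm (ii), Fm (iii), Gb (IV), Ab (V), Bbm (vi), Cdim (vii°).
Diatonic triads of A minor (natural minor): Am (i), Bdim (ii°), C (III), Dm (iv), Em (v), F (VI), G (VII).
No triad has the same root and quality in both keys.

0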